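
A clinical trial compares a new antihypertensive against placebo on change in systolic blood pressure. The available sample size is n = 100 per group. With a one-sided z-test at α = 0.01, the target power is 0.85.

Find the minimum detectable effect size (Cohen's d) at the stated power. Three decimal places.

d ≈ 0.476

Need Φ(δ − 2.326) = 0.85, so δ = 2.326 + 1.036 = 3.363.
δ = d·√(n/2) ⇒ d = δ/√(n/2) = 3.363/√(100/2) = 0.4756.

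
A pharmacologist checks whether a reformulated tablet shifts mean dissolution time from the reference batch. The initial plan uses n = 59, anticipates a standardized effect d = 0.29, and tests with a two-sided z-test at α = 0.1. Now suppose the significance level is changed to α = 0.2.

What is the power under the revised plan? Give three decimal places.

δ = d·√n = 0.29 × √59 = 2.2275 (unchanged). New critical value: z_{0.1} = 1.282.
Revised power = Φ(δ − 1.282) + Φ(−δ − 1.282) = Φ(0.946) + Φ(-3.509) = 0.8279 + 0.0002 = 0.8281.

Power ≈ 0.828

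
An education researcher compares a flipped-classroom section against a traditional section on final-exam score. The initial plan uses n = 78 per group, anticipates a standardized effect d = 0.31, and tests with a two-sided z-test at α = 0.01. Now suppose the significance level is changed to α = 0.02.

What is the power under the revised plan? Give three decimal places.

δ = d·√(n/2) = 0.31 × √(78/2) = 1.9359 (unchanged). New critical value: z_{0.01} = 2.326.
Revised power = Φ(δ − 2.326) + Φ(−δ − 2.326) = Φ(-0.390) + Φ(-4.262) = 0.3481 + 0.0000 = 0.3481.

Power ≈ 0.348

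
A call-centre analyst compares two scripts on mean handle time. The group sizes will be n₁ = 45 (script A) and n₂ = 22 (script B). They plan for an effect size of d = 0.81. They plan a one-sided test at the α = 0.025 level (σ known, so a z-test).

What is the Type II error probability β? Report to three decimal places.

Noncentrality parameter: δ = d / √(1/n₁ + 1/n₂) = 0.81 / √(1/45 + 1/22) = 3.1136
Critical value for a one-sided test at α = 0.025: z_α = 1.960.
Power = Φ(δ − 1.960) = Φ(1.154) = 0.8757.
Type II error: β = 1 − power = 1 − 0.8757 = 0.1243.

β ≈ 0.124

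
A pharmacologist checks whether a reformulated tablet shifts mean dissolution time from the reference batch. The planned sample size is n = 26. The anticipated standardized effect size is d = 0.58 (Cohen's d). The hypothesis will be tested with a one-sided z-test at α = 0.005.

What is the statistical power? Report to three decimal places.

Power ≈ 0.649

Noncentrality parameter: δ = d·√n = 0.58 × √26 = 2.9574
One-sided α = 0.005 → critical value z_{0.005} = 2.576.
Power = Φ(δ − 2.576) = Φ(0.382) = 0.6486.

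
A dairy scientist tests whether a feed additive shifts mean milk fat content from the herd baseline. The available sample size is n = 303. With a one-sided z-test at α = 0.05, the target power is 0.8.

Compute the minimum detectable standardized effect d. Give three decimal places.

d ≈ 0.143

Need Φ(δ − 1.645) = 0.8, so δ = 1.645 + 0.842 = 2.486.
δ = d·√n ⇒ d = δ/√n = 2.486/√303 = 0.1428.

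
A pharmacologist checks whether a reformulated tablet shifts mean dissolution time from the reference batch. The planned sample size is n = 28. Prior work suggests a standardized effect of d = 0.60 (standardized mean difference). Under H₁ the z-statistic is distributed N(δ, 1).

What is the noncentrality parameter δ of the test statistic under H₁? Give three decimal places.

δ = d·√n = 0.60 × √28 = 3.1749

δ ≈ 3.175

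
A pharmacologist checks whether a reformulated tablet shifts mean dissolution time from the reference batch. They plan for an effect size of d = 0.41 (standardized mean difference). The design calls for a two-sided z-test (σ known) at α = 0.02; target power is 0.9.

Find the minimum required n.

For power 0.9 need Φ(δ − z_{0.01}) = 0.9, so δ = z_{0.01} + z_{0.10} = 2.326 + 1.282 = 3.608.
(Ignoring the negligible lower-tail rejection probability gives the usual closed-form inversion.)
δ = d·√n ⇒ n = (δ/d)² = (3.608 / 0.41)² = 77.44.
Rounding up, n = 78.

n = 78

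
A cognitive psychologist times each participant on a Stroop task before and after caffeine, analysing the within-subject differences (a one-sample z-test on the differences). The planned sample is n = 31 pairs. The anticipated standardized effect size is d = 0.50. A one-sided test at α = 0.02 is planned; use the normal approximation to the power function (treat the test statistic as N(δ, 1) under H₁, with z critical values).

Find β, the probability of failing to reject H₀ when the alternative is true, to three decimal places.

β ≈ 0.233

Noncentrality parameter: δ = d·√n = 0.50 × √31 = 2.7839
Critical value for a one-sided test at α = 0.02: z_α = 2.054.
Power = Φ(δ − 2.054) = Φ(0.730) = 0.7673.
Type II error: β = 1 − power = 1 − 0.7673 = 0.2327.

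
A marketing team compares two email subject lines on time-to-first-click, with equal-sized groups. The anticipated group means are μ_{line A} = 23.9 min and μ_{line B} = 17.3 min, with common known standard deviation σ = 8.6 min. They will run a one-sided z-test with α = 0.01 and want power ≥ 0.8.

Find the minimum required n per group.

n = 35 per group

Standardized effect: d = |μ_{line A} − μ_{line B}| / σ = |23.9 − 17.3| / 8.6 = 0.7674
For power 0.8 need Φ(δ − z_{0.01}) = 0.8, so δ = z_{0.01} + z_{0.20} = 2.326 + 0.842 = 3.168.
δ = d·√(n/2) ⇒ n = 2(δ/d)² = 2 × (3.168 / 0.7674)² = 34.08.
Rounding up, n = 35 per group.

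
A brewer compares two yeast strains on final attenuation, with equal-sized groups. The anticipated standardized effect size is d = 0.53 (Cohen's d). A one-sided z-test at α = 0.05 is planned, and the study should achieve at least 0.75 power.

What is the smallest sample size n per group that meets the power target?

n = 39 per group

Set Φ(δ − 1.645) = 0.75; then δ − 1.645 = Φ⁻¹(0.75) = 0.674, giving δ = 2.319.
δ = d·√(n/2) ⇒ n = 2(δ/d)² = 2 × (2.319 / 0.53)² = 38.30.
Rounding up, n = 39 per group.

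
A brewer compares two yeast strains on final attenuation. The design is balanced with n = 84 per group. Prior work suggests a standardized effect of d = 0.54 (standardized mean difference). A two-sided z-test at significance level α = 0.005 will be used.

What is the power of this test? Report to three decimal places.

Power ≈ 0.756

Noncentrality parameter: λ = d·√(n/2) = 0.54 × √(84/2) = 3.4996
Two-sided α = 0.005 → critical value z_{0.0025} = 2.807.
Power = Φ(λ − 2.807) + Φ(−λ − 2.807) = Φ(0.693) + Φ(-6.307) = 0.7557 + 0.0000 = 0.7557.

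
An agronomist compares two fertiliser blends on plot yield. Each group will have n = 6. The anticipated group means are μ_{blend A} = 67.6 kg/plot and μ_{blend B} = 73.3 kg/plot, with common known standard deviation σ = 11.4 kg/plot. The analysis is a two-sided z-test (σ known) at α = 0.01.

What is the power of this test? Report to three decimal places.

Power ≈ 0.044

Standardized effect: d = |μ_{blend A} − μ_{blend B}| / σ = |67.6 − 73.3| / 11.4 = 0.5000
Noncentrality parameter: δ = d·√(n/2) = 0.5000 × √(6/2) = 0.8660
Critical value for a two-sided test at α = 0.01: z_{α/2} = 2.576.
Power = Φ(δ − 2.576) + Φ(−δ − 2.576) = Φ(-1.710) + Φ(-3.442) = 0.0437 + 0.0003 = 0.0439.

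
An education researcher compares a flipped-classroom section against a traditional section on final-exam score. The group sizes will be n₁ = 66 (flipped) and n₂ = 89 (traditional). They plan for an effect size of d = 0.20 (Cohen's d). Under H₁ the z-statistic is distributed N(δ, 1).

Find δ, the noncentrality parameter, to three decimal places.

The noncentrality parameter scales effect size by the design's sample-size factor: δ = d / √(1/n₁ + 1/n₂) = 0.20 / √(1/66 + 1/89) = 1.2312

δ ≈ 1.231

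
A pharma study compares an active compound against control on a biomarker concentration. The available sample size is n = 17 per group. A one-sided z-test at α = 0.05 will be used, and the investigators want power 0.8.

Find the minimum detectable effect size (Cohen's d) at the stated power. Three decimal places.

Need Φ(δ − 1.645) = 0.8, so δ = 1.645 + 0.842 = 2.486.
δ = d·√(n/2) ⇒ d = δ/√(n/2) = 2.486/√(17/2) = 0.8529.

d ≈ 0.853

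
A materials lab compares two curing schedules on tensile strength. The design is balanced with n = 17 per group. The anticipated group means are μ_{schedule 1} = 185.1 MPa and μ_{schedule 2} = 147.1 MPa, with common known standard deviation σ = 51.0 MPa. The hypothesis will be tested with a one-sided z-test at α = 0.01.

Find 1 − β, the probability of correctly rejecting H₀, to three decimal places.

Power ≈ 0.439

Standardized effect: d = |μ_{schedule 1} − μ_{schedule 2}| / σ = |185.1 − 147.1| / 51.0 = 0.7451
Noncentrality parameter: δ = d·√(n/2) = 0.7451 × √(17/2) = 2.1723
One-sided α = 0.01 → critical value z_{0.01} = 2.326.
Power = Φ(δ − 2.326) = Φ(-0.154) = 0.4388.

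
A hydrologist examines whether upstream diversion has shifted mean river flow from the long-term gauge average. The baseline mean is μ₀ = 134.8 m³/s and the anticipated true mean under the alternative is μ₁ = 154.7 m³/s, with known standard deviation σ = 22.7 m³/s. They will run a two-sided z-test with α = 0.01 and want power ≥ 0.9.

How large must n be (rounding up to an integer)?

n = 20

Standardized effect: d = |μ₁ − μ₀| / σ = |154.7 − 134.8| / 22.7 = 0.8767
For power 0.9 need Φ(δ − z_{0.005}) = 0.9, so δ = z_{0.005} + z_{0.10} = 2.576 + 1.282 = 3.857.
(Ignoring the negligible lower-tail rejection probability gives the usual closed-form inversion.)
δ = d·√n ⇒ n = (δ/d)² = (3.857 / 0.8767)² = 19.36.
Rounding up, n = 20.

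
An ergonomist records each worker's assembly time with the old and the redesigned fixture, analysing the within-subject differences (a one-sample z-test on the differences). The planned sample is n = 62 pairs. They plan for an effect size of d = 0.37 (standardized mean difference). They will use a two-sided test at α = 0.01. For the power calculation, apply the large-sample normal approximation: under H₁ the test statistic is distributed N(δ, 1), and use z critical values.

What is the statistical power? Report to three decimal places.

Noncentrality parameter: δ = d·√n = 0.37 × √62 = 2.9134
Two-sided α = 0.01 → critical value z_{0.005} = 2.576.
Power = Φ(δ − 2.576) + Φ(−δ − 2.576) = Φ(0.338) + Φ(-5.489) = 0.6322 + 0.0000 = 0.6322.

Power ≈ 0.632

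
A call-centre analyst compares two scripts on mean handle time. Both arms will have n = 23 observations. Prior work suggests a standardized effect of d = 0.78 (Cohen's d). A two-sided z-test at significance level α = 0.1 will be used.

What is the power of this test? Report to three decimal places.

Power ≈ 0.841

Noncentrality parameter: δ = d·√(n/2) = 0.78 × √(23/2) = 2.6451
Critical value for a two-sided test at α = 0.1: z_{α/2} = 1.645.
Power = Φ(δ − 1.645) + Φ(−δ − 1.645) = Φ(1.000) + Φ(-4.290) = 0.8414 + 0.0000 = 0.8414.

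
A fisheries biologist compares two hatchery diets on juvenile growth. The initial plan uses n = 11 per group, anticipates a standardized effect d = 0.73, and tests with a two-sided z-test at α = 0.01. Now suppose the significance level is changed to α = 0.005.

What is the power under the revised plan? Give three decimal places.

Power ≈ 0.137

δ = d·√(n/2) = 0.73 × √(11/2) = 1.7120 (unchanged). New critical value: z_{0.0025} = 2.807.
Revised power = Φ(δ − 2.807) + Φ(−δ − 2.807) = Φ(-1.095) + Φ(-4.519) = 0.1368 + 0.0000 = 0.1368.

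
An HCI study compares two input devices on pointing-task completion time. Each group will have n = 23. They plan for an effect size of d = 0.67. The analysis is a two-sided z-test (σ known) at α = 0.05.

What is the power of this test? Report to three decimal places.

Noncentrality parameter: δ = d·√(n/2) = 0.67 × √(23/2) = 2.2721
Critical value for a two-sided test at α = 0.05: z_{α/2} = 1.960.
Power = Φ(δ − 1.960) + Φ(−δ − 1.960) = Φ(0.312) + Φ(-4.232) = 0.6225 + 0.0000 = 0.6225.

Power ≈ 0.623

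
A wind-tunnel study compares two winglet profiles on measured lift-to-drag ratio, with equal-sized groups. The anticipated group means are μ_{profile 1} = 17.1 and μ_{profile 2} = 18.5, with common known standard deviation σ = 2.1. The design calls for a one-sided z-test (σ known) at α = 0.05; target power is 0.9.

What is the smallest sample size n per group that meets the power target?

n = 39 per group

Standardized effect: d = |μ_{profile 1} − μ_{profile 2}| / σ = |17.1 − 18.5| / 2.1 = 0.6667
For power 0.9 need Φ(δ − z_{0.05}) = 0.9, so δ = z_{0.05} + z_{0.10} = 1.645 + 1.282 = 2.926.
δ = d·√(n/2) ⇒ n = 2(δ/d)² = 2 × (2.926 / 0.6667)² = 38.54.
Rounding up, n = 39 per group.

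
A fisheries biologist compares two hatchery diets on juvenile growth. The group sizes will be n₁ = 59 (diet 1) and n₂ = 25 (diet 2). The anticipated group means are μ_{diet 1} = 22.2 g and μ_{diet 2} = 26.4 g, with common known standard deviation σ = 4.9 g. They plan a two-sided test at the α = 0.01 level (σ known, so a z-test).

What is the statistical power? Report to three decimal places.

Standardized effect: d = |μ_{diet 1} − μ_{diet 2}| / σ = |22.2 − 26.4| / 4.9 = 0.8571
Noncentrality parameter: δ = d / √(1/n₁ + 1/n₂) = 0.8571 / √(1/59 + 1/25) = 3.5918
Critical value for a two-sided test at α = 0.01: z_{α/2} = 2.576.
Power = Φ(δ − 2.576) + Φ(−δ − 2.576) = Φ(1.016) + Φ(-6.168) = 0.8452 + 0.0000 = 0.8452.

Power ≈ 0.845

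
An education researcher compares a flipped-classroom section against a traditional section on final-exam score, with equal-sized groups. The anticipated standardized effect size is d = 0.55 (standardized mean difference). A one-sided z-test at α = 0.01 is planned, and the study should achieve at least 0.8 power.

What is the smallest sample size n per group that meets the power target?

n = 67 per group

Set Φ(δ − 2.326) = 0.8; then δ − 2.326 = Φ⁻¹(0.8) = 0.842, giving δ = 3.168.
δ = d·√(n/2) ⇒ n = 2(δ/d)² = 2 × (3.168 / 0.55)² = 66.35.
Rounding up, n = 67 per group.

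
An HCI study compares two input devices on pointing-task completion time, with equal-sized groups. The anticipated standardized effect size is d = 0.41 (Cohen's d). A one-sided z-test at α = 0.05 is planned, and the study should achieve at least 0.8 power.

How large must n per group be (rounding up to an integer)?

Set Φ(δ − 1.645) = 0.8; then δ − 1.645 = Φ⁻¹(0.8) = 0.842, giving δ = 2.486.
δ = d·√(n/2) ⇒ n = 2(δ/d)² = 2 × (2.486 / 0.41)² = 73.56.
Rounding up, n = 74 per group.

n = 74 per group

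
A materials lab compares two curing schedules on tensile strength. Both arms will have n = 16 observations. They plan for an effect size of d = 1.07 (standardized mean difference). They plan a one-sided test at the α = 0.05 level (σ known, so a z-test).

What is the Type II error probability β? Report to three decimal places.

Noncentrality parameter: δ = d·√(n/2) = 1.07 × √(16/2) = 3.0264
One-sided α = 0.05 → critical value z_{0.05} = 1.645.
Power = P(Z > 1.645 − δ) = Φ(1.382) = 0.9164.
Type II error: β = 1 − power = 1 − 0.9164 = 0.0836.

β ≈ 0.084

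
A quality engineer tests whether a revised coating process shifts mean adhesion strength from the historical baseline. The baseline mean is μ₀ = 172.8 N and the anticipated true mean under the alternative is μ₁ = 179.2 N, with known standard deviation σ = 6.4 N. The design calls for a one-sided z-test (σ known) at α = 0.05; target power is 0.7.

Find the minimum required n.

n = 5

Standardized effect: d = |μ₁ − μ₀| / σ = |179.2 − 172.8| / 6.4 = 1.0000
Set Φ(δ − 1.645) = 0.7; then δ − 1.645 = Φ⁻¹(0.7) = 0.524, giving δ = 2.169.
δ = d·√n ⇒ n = (δ/d)² = (2.169 / 1.0000)² = 4.71.
Rounding up, n = 5.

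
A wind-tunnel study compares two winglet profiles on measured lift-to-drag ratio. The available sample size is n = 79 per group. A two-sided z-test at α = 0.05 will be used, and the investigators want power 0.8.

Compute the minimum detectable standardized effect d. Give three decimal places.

Need Φ(δ − 1.960) = 0.8, so δ = 1.960 + 0.842 = 2.802.
(The second rejection-region term Φ(−δ − z_{α/2}) is negligible and dropped.)
δ = d·√(n/2) ⇒ d = δ/√(n/2) = 2.802/√(79/2) = 0.4458.

d ≈ 0.446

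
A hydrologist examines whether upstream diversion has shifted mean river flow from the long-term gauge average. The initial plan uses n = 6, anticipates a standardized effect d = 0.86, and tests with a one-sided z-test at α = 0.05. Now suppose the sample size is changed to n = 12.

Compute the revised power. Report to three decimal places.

With n = 12: δ = d·√n = 0.86 × √12 = 2.9791. Critical value z_{0.05} = 1.645.
Revised power = P(Z > 1.645 − δ) = Φ(1.334) = 0.9089.

Power ≈ 0.909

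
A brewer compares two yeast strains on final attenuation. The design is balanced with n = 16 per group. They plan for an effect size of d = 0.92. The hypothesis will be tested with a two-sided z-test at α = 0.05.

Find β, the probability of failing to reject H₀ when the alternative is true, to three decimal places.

Noncentrality parameter: δ = d·√(n/2) = 0.92 × √(16/2) = 2.6022
Critical value for a two-sided test at α = 0.05: z_{α/2} = 1.960.
Power = Φ(δ − 1.960) + Φ(−δ − 1.960) = Φ(0.642) + Φ(-4.562) = 0.7396 + 0.0000 = 0.7396.
Type II error: β = 1 − power = 1 − 0.7396 = 0.2604.

β ≈ 0.260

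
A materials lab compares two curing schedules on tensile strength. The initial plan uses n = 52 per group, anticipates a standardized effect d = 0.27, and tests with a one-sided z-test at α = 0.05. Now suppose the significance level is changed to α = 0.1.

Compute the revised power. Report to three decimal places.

δ = d·√(n/2) = 0.27 × √(52/2) = 1.3767 (unchanged). New critical value: z_{0.1} = 1.282.
Revised power = Φ(δ − 1.282) = Φ(0.095) = 0.5379.

Power ≈ 0.538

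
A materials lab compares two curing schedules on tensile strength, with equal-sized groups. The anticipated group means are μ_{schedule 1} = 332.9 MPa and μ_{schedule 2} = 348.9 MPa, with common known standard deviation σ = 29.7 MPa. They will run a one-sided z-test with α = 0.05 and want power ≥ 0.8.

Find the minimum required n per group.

n = 43 per group

Standardized effect: d = |μ_{schedule 1} − μ_{schedule 2}| / σ = |332.9 − 348.9| / 29.7 = 0.5387
For power 0.8 need Φ(δ − z_{0.05}) = 0.8, so δ = z_{0.05} + z_{0.20} = 1.645 + 0.842 = 2.486.
δ = d·√(n/2) ⇒ n = 2(δ/d)² = 2 × (2.486 / 0.5387)² = 42.61.
Round up to the next whole unit.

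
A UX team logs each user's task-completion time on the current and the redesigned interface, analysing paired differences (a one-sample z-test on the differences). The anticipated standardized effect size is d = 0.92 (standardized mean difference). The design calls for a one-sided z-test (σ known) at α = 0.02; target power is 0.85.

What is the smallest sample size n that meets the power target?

For power 0.85 need Φ(δ − z_{0.02}) = 0.85, so δ = z_{0.02} + z_{0.15} = 2.054 + 1.036 = 3.090.
δ = d·√n ⇒ n = (δ/d)² = (3.090 / 0.92)² = 11.28.
Rounding up, n = 12.

n = 12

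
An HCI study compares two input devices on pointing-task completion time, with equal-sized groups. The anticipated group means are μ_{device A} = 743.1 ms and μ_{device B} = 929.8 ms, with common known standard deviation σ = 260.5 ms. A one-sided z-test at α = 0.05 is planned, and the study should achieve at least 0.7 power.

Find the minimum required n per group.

n = 19 per group

Standardized effect: d = |μ_{device A} − μ_{device B}| / σ = |743.1 − 929.8| / 260.5 = 0.7167
Set Φ(δ − 1.645) = 0.7; then δ − 1.645 = Φ⁻¹(0.7) = 0.524, giving δ = 2.169.
δ = d·√(n/2) ⇒ n = 2(δ/d)² = 2 × (2.169 / 0.7167)² = 18.32.
Rounding up, n = 19 per group.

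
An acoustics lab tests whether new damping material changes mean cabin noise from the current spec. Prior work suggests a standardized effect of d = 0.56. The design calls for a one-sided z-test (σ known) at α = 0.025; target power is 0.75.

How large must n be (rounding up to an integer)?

n = 23

For power 0.75 need Φ(δ − z_{0.025}) = 0.75, so δ = z_{0.025} + z_{0.25} = 1.960 + 0.674 = 2.634.
δ = d·√n ⇒ n = (δ/d)² = (2.634 / 0.56)² = 22.13.
Rounding up, n = 23.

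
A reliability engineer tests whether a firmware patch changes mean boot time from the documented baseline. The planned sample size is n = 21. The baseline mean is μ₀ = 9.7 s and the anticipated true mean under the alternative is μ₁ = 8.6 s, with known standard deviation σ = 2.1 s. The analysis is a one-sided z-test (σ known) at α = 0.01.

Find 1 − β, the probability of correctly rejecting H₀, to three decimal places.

Power ≈ 0.530

Standardized effect: d = |μ₁ − μ₀| / σ = |8.6 − 9.7| / 2.1 = 0.5238
Noncentrality parameter: δ = d·√n = 0.5238 × √21 = 2.4004
One-sided α = 0.01 → critical value z_{0.01} = 2.326.
Power = Φ(δ − 2.326) = Φ(0.074) = 0.5295.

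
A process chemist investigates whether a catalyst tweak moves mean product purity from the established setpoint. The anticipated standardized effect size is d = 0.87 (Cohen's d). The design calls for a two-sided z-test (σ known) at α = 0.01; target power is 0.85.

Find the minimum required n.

Set Φ(δ − 2.576) = 0.85; then δ − 2.576 = Φ⁻¹(0.85) = 1.036, giving δ = 3.612.
(Ignoring the negligible lower-tail rejection probability gives the usual closed-form inversion.)
δ = d·√n ⇒ n = (δ/d)² = (3.612 / 0.87)² = 17.24.
Rounding up, n = 18.

n = 18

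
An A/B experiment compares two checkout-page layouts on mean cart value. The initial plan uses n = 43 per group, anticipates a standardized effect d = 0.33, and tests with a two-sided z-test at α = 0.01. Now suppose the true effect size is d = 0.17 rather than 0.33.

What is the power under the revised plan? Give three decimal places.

Power ≈ 0.037

With d = 0.17: δ = d·√(n/2) = 0.17 × √(43/2) = 0.7883. Critical value z_{0.005} = 2.576.
Revised power = Φ(δ − 2.576) + Φ(−δ − 2.576) = Φ(-1.788) + Φ(-3.364) = 0.0369 + 0.0004 = 0.0373.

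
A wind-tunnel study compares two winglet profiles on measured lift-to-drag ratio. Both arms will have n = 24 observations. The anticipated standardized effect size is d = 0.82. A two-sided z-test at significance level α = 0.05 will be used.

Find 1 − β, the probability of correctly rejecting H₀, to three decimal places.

Power ≈ 0.811

Noncentrality parameter: δ = d·√(n/2) = 0.82 × √(24/2) = 2.8406
Two-sided α = 0.05 → critical value z_{0.025} = 1.960.
Power = Φ(δ − 1.960) + Φ(−δ − 1.960) = Φ(0.881) + Φ(-4.801) = 0.8107 + 0.0000 = 0.8107.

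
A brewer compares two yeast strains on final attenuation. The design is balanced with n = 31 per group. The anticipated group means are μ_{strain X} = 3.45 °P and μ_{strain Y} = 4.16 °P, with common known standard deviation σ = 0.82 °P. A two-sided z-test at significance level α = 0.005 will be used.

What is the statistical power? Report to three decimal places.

Standardized effect: d = |μ_{strain X} − μ_{strain Y}| / σ = |3.45 − 4.16| / 0.82 = 0.8659
Noncentrality parameter: δ = d·√(n/2) = 0.8659 × √(31/2) = 3.4089
Critical value for a two-sided test at α = 0.005: z_{α/2} = 2.807.
Power = Φ(δ − 2.807) + Φ(−δ − 2.807) = Φ(0.602) + Φ(-6.216) = 0.7264 + 0.0000 = 0.7264.

Power ≈ 0.726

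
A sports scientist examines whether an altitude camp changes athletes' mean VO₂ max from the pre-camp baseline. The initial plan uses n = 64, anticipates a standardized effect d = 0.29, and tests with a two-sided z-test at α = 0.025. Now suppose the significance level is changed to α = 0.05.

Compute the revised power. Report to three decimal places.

Power ≈ 0.641

δ = d·√n = 0.29 × √64 = 2.3200 (unchanged). New critical value: z_{0.025} = 1.960.
Revised power = Φ(δ − 1.960) + Φ(−δ − 1.960) = Φ(0.360) + Φ(-4.280) = 0.6406 + 0.0000 = 0.6406.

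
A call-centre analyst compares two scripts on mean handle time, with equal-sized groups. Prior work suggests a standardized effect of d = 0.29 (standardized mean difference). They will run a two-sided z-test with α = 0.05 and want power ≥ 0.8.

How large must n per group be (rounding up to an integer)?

n = 187 per group

Set Φ(δ − 1.960) = 0.8; then δ − 1.960 = Φ⁻¹(0.8) = 0.842, giving δ = 2.802.
(For δ > 0 the lower-tail rejection region contributes negligibly to power, so the one-term inversion is standard.)
δ = d·√(n/2) ⇒ n = 2(δ/d)² = 2 × (2.802 / 0.29)² = 186.66.
Round up to the next whole unit.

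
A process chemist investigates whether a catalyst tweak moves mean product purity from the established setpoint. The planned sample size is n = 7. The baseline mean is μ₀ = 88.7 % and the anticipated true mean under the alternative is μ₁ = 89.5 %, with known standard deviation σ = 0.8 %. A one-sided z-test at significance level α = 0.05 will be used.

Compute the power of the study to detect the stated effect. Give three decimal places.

Standardized effect: d = |μ₁ − μ₀| / σ = |89.5 − 88.7| / 0.8 = 1.0000
Noncentrality parameter: δ = d·√n = 1.0000 × √7 = 2.6458
One-sided α = 0.05 → critical value z_{0.05} = 1.645.
Power = P(Z > 1.645 − δ) = Φ(1.001) = 0.8416.

Power ≈ 0.842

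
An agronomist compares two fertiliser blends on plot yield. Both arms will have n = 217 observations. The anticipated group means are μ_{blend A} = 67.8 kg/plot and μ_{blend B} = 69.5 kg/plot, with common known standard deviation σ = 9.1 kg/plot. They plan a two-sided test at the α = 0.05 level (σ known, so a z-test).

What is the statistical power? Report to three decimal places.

Power ≈ 0.494

Standardized effect: d = |μ_{blend A} − μ_{blend B}| / σ = |67.8 − 69.5| / 9.1 = 0.1868
Noncentrality parameter: δ = d·√(n/2) = 0.1868 × √(217/2) = 1.9459
Two-sided α = 0.05 → critical value z_{0.025} = 1.960.
Power = Φ(δ − 1.960) + Φ(−δ − 1.960) = Φ(-0.014) + Φ(-3.906) = 0.4944 + 0.0000 = 0.4944.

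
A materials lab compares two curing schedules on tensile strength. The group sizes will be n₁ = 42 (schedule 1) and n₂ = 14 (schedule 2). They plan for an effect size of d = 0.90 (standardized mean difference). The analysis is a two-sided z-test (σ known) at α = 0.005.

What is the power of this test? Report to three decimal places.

Power ≈ 0.544

Noncentrality parameter: δ = d / √(1/n₁ + 1/n₂) = 0.90 / √(1/42 + 1/14) = 2.9163
Critical value for a two-sided test at α = 0.005: z_{α/2} = 2.807.
Power = Φ(δ − 2.807) + Φ(−δ − 2.807) = Φ(0.109) + Φ(-5.723) = 0.5435 + 0.0000 = 0.5435.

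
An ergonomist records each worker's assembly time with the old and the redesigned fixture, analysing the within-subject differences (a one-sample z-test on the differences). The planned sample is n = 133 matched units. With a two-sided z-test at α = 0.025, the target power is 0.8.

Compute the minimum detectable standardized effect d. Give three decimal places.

Need Φ(δ − 2.241) = 0.8, so δ = 2.241 + 0.842 = 3.083.
(Lower-tail contribution to power is negligible for δ > 0.)
δ = d·√n ⇒ d = δ/√n = 3.083/√133 = 0.2673.

d ≈ 0.267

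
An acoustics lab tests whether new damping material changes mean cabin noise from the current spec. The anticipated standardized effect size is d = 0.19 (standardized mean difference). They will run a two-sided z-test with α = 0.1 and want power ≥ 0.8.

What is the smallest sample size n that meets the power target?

n = 172

For power 0.8 need Φ(δ − z_{0.05}) = 0.8, so δ = z_{0.05} + z_{0.20} = 1.645 + 0.842 = 2.486.
(The Φ(−δ − z_{α/2}) term is vanishingly small for δ > 0 and is dropped in the standard sample-size formula.)
δ = d·√n ⇒ n = (δ/d)² = (2.486 / 0.19)² = 171.26.
Rounding up, n = 172.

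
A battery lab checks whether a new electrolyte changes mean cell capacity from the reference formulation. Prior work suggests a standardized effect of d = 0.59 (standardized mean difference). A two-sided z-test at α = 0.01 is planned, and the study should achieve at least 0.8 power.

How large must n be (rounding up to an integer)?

n = 34

Set Φ(δ − 2.576) = 0.8; then δ − 2.576 = Φ⁻¹(0.8) = 0.842, giving δ = 3.417.
(For δ > 0 the lower-tail rejection region contributes negligibly to power, so the one-term inversion is standard.)
δ = d·√n ⇒ n = (δ/d)² = (3.417 / 0.59)² = 33.55.
Rounding up, n = 34.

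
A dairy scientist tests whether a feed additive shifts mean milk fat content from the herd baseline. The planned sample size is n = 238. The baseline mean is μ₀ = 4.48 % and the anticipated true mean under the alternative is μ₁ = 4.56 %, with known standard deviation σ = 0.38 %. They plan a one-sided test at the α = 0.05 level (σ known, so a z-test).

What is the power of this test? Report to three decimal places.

Power ≈ 0.946

Standardized effect: d = |μ₁ − μ₀| / σ = |4.56 − 4.48| / 0.38 = 0.2105
Noncentrality parameter: δ = d·√n = 0.2105 × √238 = 3.2478
One-sided α = 0.05 → critical value z_{0.05} = 1.645.
Power = P(Z > 1.645 − δ) = Φ(1.603) = 0.9455.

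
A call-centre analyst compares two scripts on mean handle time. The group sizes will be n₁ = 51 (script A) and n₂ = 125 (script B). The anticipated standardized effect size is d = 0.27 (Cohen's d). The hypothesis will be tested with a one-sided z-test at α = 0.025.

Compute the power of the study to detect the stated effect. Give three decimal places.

Power ≈ 0.369

Noncentrality parameter: λ = d / √(1/n₁ + 1/n₂) = 0.27 / √(1/51 + 1/125) = 1.6250
Critical value for a one-sided test at α = 0.025: z_α = 1.960.
Power = P(Z > 1.960 − λ) = Φ(-0.335) = 0.3688.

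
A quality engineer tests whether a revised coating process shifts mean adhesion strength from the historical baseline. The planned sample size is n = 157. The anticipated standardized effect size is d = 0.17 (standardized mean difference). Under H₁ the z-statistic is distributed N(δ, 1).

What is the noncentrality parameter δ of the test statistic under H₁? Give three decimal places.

δ = d·√n = 0.17 × √157 = 2.1301

δ ≈ 2.130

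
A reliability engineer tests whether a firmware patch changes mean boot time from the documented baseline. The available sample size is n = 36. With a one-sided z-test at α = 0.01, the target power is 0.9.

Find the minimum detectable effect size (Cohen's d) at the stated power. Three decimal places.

d ≈ 0.601

Need Φ(δ − 2.326) = 0.9, so δ = 2.326 + 1.282 = 3.608.
δ = d·√n ⇒ d = δ/√n = 3.608/√36 = 0.6013.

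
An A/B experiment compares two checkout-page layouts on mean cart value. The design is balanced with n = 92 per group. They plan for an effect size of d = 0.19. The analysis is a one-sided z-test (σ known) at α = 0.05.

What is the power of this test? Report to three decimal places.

Noncentrality parameter: δ = d·√(n/2) = 0.19 × √(92/2) = 1.2886
Critical value for a one-sided test at α = 0.05: z_α = 1.645.
Power = Φ(δ − 1.645) = Φ(-0.356) = 0.3608.

Power ≈ 0.361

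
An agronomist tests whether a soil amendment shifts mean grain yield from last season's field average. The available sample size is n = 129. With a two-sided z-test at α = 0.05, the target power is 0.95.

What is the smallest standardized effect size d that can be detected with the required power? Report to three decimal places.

d ≈ 0.317

Required noncentrality: δ = z_{0.025} + z_{0.05} = 1.960 + 1.645 = 3.605.
(Lower-tail contribution to power is negligible for δ > 0.)
δ = d·√n ⇒ d = δ/√n = 3.605/√129 = 0.3174.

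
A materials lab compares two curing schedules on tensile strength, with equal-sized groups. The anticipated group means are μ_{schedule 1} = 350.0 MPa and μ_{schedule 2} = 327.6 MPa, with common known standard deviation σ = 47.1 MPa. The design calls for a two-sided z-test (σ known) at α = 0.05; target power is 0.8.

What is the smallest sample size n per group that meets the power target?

Standardized effect: d = |μ_{schedule 1} − μ_{schedule 2}| / σ = |350.0 − 327.6| / 47.1 = 0.4756
Set Φ(δ − 1.960) = 0.8; then δ − 1.960 = Φ⁻¹(0.8) = 0.842, giving δ = 2.802.
(For δ > 0 the lower-tail rejection region contributes negligibly to power, so the one-term inversion is standard.)
δ = d·√(n/2) ⇒ n = 2(δ/d)² = 2 × (2.802 / 0.4756)² = 69.40.
Round up to the next whole unit.

n = 70 per group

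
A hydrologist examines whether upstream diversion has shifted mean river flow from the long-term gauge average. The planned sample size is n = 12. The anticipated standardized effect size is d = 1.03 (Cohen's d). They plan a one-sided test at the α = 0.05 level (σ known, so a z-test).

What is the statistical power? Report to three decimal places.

Noncentrality parameter: δ = d·√n = 1.03 × √12 = 3.5680
Critical value for a one-sided test at α = 0.05: z_α = 1.645.
Power = Φ(δ − 1.645) = Φ(1.923) = 0.9728.

Power ≈ 0.973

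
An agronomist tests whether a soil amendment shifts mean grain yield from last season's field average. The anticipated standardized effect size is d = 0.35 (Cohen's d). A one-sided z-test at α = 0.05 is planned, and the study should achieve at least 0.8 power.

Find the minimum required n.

n = 51

Set Φ(δ − 1.645) = 0.8; then δ − 1.645 = Φ⁻¹(0.8) = 0.842, giving δ = 2.486.
δ = d·√n ⇒ n = (δ/d)² = (2.486 / 0.35)² = 50.47.
Rounding up, n = 51.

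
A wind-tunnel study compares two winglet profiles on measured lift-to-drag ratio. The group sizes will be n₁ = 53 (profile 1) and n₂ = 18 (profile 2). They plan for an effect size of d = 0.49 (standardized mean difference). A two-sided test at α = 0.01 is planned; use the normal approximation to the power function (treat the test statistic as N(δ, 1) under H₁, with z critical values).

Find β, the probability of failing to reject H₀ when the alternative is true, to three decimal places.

β ≈ 0.782

Noncentrality parameter: δ = d / √(1/n₁ + 1/n₂) = 0.49 / √(1/53 + 1/18) = 1.7961
Two-sided α = 0.01 → critical value z_{0.005} = 2.576.
Power = Φ(δ − 2.576) + Φ(−δ − 2.576) = Φ(-0.780) + Φ(-4.372) = 0.2178 + 0.0000 = 0.2178.
Type II error: β = 1 − power = 1 − 0.2178 = 0.7822.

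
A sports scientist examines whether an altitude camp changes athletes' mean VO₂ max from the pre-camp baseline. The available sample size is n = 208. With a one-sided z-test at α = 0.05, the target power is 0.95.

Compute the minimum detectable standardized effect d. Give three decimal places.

d ≈ 0.228

Need Φ(δ − 1.645) = 0.95, so δ = 1.645 + 1.645 = 3.290.
δ = d·√n ⇒ d = δ/√n = 3.290/√208 = 0.2281.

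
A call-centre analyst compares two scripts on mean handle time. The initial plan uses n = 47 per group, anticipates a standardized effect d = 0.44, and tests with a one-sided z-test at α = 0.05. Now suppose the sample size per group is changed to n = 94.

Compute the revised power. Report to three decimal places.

With n = 94 per group: δ = d·√(n/2) = 0.44 × √(94/2) = 3.0165. Critical value z_{0.05} = 1.645.
Revised power = P(Z > 1.645 − δ) = Φ(1.372) = 0.9149.

Power ≈ 0.915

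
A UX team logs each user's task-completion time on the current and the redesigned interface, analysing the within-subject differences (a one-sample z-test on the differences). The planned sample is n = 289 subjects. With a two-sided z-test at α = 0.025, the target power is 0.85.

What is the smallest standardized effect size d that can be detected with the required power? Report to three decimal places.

Required noncentrality: δ = z_{0.0125} + z_{0.15} = 2.241 + 1.036 = 3.278.
(The second rejection-region term Φ(−δ − z_{α/2}) is negligible and dropped.)
δ = d·√n ⇒ d = δ/√n = 3.278/√289 = 0.1928.

d ≈ 0.193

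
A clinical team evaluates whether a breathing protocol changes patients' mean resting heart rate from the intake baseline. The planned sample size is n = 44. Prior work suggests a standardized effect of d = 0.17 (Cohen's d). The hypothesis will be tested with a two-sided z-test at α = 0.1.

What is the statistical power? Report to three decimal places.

Noncentrality parameter: δ = d·√n = 0.17 × √44 = 1.1277
Critical value for a two-sided test at α = 0.1: z_{α/2} = 1.645.
Power = Φ(δ − 1.645) + Φ(−δ − 1.645) = Φ(-0.517) + Φ(-2.773) = 0.3025 + 0.0028 = 0.3053.

Power ≈ 0.305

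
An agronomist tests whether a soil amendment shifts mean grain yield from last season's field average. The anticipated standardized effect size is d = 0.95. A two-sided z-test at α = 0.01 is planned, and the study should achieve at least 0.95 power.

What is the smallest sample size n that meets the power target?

n = 20

Set Φ(δ − 2.576) = 0.95; then δ − 2.576 = Φ⁻¹(0.95) = 1.645, giving δ = 4.221.
(The Φ(−δ − z_{α/2}) term is vanishingly small for δ > 0 and is dropped in the standard sample-size formula.)
δ = d·√n ⇒ n = (δ/d)² = (4.221 / 0.95)² = 19.74.
Rounding up, n = 20.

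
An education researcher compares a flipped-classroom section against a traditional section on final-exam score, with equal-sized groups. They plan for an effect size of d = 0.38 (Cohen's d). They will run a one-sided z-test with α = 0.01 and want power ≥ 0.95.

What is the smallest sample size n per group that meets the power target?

n = 219 per group

For power 0.95 need Φ(δ − z_{0.01}) = 0.95, so δ = z_{0.01} + z_{0.05} = 2.326 + 1.645 = 3.971.
δ = d·√(n/2) ⇒ n = 2(δ/d)² = 2 × (3.971 / 0.38)² = 218.43.
Round up to the next whole unit.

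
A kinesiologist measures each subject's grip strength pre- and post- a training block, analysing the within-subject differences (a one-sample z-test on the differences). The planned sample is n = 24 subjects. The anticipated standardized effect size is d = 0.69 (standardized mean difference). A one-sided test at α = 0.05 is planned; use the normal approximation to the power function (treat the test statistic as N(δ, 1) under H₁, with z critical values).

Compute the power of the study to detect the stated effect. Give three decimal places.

Noncentrality parameter: δ = d·√n = 0.69 × √24 = 3.3803
Critical value for a one-sided test at α = 0.05: z_α = 1.645.
Power = Φ(δ − 1.645) = Φ(1.735) = 0.9587.

Power ≈ 0.959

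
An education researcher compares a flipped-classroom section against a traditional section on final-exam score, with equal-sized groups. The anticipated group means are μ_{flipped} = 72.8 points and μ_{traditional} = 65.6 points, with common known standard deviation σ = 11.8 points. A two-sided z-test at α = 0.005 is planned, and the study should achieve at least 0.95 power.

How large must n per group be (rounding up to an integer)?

Standardized effect: d = |μ_{flipped} − μ_{traditional}| / σ = |72.8 − 65.6| / 11.8 = 0.6102
Set Φ(δ − 2.807) = 0.95; then δ − 2.807 = Φ⁻¹(0.95) = 1.645, giving δ = 4.452.
(The Φ(−δ − z_{α/2}) term is vanishingly small for δ > 0 and is dropped in the standard sample-size formula.)
δ = d·√(n/2) ⇒ n = 2(δ/d)² = 2 × (4.452 / 0.6102)² = 106.47.
Rounding up, n = 107 per group.

n = 107 per group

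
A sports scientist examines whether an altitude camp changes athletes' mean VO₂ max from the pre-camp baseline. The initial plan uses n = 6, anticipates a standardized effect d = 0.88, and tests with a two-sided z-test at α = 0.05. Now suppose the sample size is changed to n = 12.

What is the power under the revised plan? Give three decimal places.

Power ≈ 0.862

With n = 12: δ = d·√n = 0.88 × √12 = 3.0484. Critical value z_{0.025} = 1.960.
Revised power = Φ(δ − 1.960) + Φ(−δ − 1.960) = Φ(1.088) + Φ(-5.008) = 0.8618 + 0.0000 = 0.8618.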